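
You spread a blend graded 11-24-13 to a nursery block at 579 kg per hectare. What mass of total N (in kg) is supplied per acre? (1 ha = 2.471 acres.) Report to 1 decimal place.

25.8 kg N per acre

nitrogen per hectare = 579 × 11% = 63.69 kg.
Convert to per acre: 63.69 × 0.404694 = 25.775 kg.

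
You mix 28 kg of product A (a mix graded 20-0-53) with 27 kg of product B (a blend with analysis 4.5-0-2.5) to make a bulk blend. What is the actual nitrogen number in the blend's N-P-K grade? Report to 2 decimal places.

12.39% N

Total mass = 28 + 27 = 55 kg.
N mass = 20%×28 + 4.5%×27 = 6.815 kg.
% N = 6.815 / 55 = 12.3909%.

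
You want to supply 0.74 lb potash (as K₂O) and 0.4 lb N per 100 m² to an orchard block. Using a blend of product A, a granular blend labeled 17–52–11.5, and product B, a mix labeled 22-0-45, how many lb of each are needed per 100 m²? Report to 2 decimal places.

With a, b = lb per 100 m² of product A and product B:
K₂O: 0.115·a + 0.45·b = 0.74
N: 0.17·a + 0.22·b = 0.4
Eliminate a: (row1) − 0.115/0.17·(row2) → 0.301176·b = 0.469412, so b = 1.55859.
Back-substitute: a = (0.74 − 0.45·1.55859) / 0.115 = 0.335938.

0.34 lb product A, 1.56 lb product B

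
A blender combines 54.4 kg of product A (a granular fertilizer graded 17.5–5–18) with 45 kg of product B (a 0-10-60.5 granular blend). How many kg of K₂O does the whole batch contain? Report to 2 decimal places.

K₂O mass = 18%×54.4 + 60.5%×45 = 37.017 kg.

37.02 kg K₂O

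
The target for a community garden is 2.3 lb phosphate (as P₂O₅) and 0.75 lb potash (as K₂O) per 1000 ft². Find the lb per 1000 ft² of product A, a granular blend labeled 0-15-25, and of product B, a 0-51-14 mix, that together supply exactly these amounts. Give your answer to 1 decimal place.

Per-1000 ft² balance (a = product A, b = product B):
P₂O₅: 0.15·a + 0.51·b = 2.3
K₂O: 0.25·a + 0.14·b = 0.75
Eliminate b: (row1) − 0.51/0.14·(row2) → -0.760714·a = -0.432143, so a = 0.568075.
Then b = (0.75 − 0.25·0.568075) / 0.14 = 4.34272.

0.6 lb product A, 4.3 lb product B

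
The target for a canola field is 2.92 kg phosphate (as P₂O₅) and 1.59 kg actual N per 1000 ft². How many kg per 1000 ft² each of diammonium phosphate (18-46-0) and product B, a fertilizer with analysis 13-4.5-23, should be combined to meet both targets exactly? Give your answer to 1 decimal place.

With a, b = kg per 1000 ft² of diammonium phosphate and product B:
P₂O₅: 0.46·a + 0.045·b = 2.92
N: 0.18·a + 0.13·b = 1.59
Solving simultaneously: a = 5.95841, b = 3.98066.

6.0 kg diammonium phosphate, 4.0 kg product B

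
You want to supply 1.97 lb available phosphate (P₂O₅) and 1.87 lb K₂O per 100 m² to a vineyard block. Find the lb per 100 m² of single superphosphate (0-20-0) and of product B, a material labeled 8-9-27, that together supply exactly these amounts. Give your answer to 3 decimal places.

Per-100 m² balance (a = single superphosphate, b = product B):
P₂O₅: 0.2·a + 0.09·b = 1.97
K₂O: 0·a + 0.27·b = 1.87
Solving simultaneously: a = 6.73333, b = 6.92593.

6.733 lb single superphosphate, 6.926 lb product B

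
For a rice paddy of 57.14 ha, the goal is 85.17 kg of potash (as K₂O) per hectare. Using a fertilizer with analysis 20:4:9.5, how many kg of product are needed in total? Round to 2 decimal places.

51227.51 kg

Product per hectare = 85.17 / 9.5% = 896.526 kg.
Total product = 896.526 × 57.14 = 51227.514 kg.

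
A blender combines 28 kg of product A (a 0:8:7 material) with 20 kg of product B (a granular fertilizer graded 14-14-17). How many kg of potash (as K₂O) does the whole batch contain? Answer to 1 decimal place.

K₂O mass = 7%×28 + 17%×20 = 5.36 kg.

5.4 kg K₂O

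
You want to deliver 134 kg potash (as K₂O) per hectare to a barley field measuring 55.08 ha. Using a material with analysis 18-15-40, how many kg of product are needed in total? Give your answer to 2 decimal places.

Product per hectare = 134 / 40% = 335 kg.
Total product = 335 × 55.08 = 18451.8 kg.

18451.80 kg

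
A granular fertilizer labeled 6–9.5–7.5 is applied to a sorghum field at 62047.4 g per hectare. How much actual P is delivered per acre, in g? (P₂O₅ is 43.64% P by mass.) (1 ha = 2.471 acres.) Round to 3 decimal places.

1041.020 g P per acre

P₂O₅ per hectare = 62047.4 × 9.5% = 5894.5 g.
Elemental P = 5894.5 × 0.4364 = 2572.36 g per hectare.
Convert to per acre: 2572.36 × 0.404694 = 1041.0203 g.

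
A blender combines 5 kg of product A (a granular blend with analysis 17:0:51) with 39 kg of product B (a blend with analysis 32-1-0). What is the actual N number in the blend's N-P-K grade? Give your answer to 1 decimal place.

30.3% N

Total mass = 5 + 39 = 44 kg.
N mass = 17%×5 + 32%×39 = 13.33 kg.
% N = 13.33 / 44 = 30.2955%.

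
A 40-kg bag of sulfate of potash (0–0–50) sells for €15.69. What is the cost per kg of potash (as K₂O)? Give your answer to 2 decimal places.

K₂O in bag = 40 × 50% = 20 kg.
Cost per kg K₂O = €15.69 / 20 = €0.7845.

€0.78 per kg K₂O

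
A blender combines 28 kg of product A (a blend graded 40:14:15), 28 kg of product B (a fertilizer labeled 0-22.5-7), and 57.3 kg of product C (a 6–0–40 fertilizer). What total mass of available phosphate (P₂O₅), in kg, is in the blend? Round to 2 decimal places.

P₂O₅ mass = 14%×28 + 22.5%×28 + 0%×57.3 = 10.22 kg.

10.22 kg P₂O₅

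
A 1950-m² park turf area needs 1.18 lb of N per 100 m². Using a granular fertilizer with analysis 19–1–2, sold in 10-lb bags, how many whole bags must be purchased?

13 bags

Product per 100 m² = 1.18 / 19% = 6.21053 lb.
Total product = 6.21053 × 1950 / 100 = 121.105 lb.
Bags = ⌈121.105 / 10⌉ = 13.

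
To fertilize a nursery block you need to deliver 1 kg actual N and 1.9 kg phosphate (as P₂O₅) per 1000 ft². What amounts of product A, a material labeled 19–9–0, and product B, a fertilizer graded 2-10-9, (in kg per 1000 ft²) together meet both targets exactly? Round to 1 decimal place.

3.6 kg product A, 15.8 kg product B

With a, b = kg per 1000 ft² of product A and product B:
N: 0.19·a + 0.02·b = 1
P₂O₅: 0.09·a + 0.1·b = 1.9
From row1: a = (1 − 0.02·b) / 0.19.
Into row2: 0.09·(1 − 0.02·b)/0.19 + 0.1·b = 1.9 → b = 15.7558, a = 3.60465.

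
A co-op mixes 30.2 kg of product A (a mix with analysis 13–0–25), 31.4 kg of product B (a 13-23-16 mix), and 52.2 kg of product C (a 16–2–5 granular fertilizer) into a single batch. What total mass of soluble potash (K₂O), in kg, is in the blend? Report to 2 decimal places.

15.18 kg K₂O

K₂O mass = 25%×30.2 + 16%×31.4 + 5%×52.2 = 15.184 kg.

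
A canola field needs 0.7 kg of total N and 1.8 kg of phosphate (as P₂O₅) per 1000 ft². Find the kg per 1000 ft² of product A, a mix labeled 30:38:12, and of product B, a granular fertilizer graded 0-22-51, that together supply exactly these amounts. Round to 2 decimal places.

Per-1000 ft² balance (a = product A, b = product B):
N: 0.3·a + 0·b = 0.7
P₂O₅: 0.38·a + 0.22·b = 1.8
Eliminate b: (row1) − 0/0.22·(row2) → 0.3·a = 0.7, so a = 2.33333.
Then b = (1.8 − 0.38·2.33333) / 0.22 = 4.15152.

2.33 kg product A, 4.15 kg product B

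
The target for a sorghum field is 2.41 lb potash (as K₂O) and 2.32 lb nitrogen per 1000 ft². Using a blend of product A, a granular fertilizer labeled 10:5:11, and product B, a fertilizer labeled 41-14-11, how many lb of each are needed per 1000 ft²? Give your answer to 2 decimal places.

21.49 lb product A, 0.42 lb product B

With a, b = lb per 1000 ft² of product A and product B:
K₂O: 0.11·a + 0.11·b = 2.41
N: 0.1·a + 0.41·b = 2.32
Eliminate b: (row1) − 0.11/0.41·(row2) → 0.0831707·a = 1.78756, so a = 21.4927.
Then b = (2.32 − 0.1·21.4927) / 0.41 = 0.416422.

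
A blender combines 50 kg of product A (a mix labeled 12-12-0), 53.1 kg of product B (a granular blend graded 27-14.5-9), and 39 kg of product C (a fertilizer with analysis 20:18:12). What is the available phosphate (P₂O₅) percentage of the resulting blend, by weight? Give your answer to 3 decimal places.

Total mass = 50 + 53.1 + 39 = 142.1 kg.
P₂O₅ mass = 12%×50 + 14.5%×53.1 + 18%×39 = 20.7195 kg.
% P₂O₅ = 20.7195 / 142.1 = 14.5809%.

14.581% P₂O₅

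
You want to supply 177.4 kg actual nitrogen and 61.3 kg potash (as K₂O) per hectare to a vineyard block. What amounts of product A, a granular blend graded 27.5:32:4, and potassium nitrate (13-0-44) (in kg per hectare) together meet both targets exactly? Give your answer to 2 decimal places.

Let a = kg of product A, b = kg of potassium nitrate (per hectare).
N: 0.275·a + 0.13·b = 177.4
K₂O: 0.04·a + 0.44·b = 61.3
Eliminate b: (row1) − 0.13/0.44·(row2) → 0.263182·a = 159.289, so a = 605.242.
Then b = (61.3 − 0.04·605.242) / 0.44 = 84.2962.

605.24 kg product A, 84.30 kg potassium nitrate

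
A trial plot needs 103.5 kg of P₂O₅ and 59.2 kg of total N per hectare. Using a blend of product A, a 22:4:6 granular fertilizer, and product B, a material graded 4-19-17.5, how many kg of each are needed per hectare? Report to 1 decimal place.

176.8 kg product A, 507.5 kg product B

Per-hectare balance (a = product A, b = product B):
P₂O₅: 0.04·a + 0.19·b = 103.5
N: 0.22·a + 0.04·b = 59.2
Eliminate a: (row1) − 0.04/0.22·(row2) → 0.182727·b = 92.7364, so b = 507.512.
Back-substitute: a = (103.5 − 0.19·507.512) / 0.04 = 176.816.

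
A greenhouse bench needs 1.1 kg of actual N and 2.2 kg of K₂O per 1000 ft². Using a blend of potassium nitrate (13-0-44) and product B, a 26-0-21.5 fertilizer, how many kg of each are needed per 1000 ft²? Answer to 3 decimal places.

3.881 kg potassium nitrate, 2.290 kg product B

Per-1000 ft² balance (a = potassium nitrate, b = product B):
N: 0.13·a + 0.26·b = 1.1
K₂O: 0.44·a + 0.215·b = 2.2
Solving simultaneously: a = 3.88086, b = 2.29034.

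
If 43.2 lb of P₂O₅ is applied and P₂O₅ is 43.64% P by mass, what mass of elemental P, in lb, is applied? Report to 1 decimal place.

18.9 lb P

P = 43.2 × 0.4364 = 18.8525 lb.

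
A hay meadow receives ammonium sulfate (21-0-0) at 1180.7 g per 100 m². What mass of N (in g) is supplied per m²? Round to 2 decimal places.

2.48 g N per sq m

nitrogen per 100 m² = 1180.7 × 21% = 247.947 g.
Convert to per m²: 247.947 × 0.01 = 2.47947 g.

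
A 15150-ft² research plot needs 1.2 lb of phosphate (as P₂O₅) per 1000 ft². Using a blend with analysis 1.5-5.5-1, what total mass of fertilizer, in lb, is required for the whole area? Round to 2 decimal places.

Product per 1000 ft² = 1.2 / 5.5% = 21.8182 lb.
Total product = 21.8182 × 15150 / 1000 = 330.545 lb.

330.55 lb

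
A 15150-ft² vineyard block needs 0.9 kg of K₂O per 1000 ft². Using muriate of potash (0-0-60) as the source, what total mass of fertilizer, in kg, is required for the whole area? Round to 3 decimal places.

Product per 1000 ft² = 0.9 / 60% = 1.5 kg.
Total product = 1.5 × 15150 / 1000 = 22.725 kg.

22.725 kg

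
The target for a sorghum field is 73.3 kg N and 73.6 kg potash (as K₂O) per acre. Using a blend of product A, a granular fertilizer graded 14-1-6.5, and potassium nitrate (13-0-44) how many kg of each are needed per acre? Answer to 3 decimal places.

Let a = kg of product A, b = kg of potassium nitrate (per acre).
N: 0.14·a + 0.13·b = 73.3
K₂O: 0.065·a + 0.44·b = 73.6
Eliminate a: (row1) − 0.14/0.065·(row2) → -0.817692·b = -85.2231, so b = 104.2239.
Back-substitute: a = (73.3 − 0.13·104.2239) / 0.14 = 426.7921.

426.792 kg product A, 104.224 kg potassium nitrate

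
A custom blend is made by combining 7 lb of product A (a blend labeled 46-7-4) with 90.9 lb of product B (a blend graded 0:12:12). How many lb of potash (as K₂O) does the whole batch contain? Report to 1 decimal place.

11.2 lb K₂O

K₂O mass = 4%×7 + 12%×90.9 = 11.188 lb.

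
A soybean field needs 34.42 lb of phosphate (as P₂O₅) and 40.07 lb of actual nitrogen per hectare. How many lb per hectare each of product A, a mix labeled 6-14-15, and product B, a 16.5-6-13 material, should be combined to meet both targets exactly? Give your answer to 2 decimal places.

With a, b = lb per hectare of product A and product B:
P₂O₅: 0.14·a + 0.06·b = 34.42
N: 0.06·a + 0.165·b = 40.07
Eliminate a: (row1) − 0.14/0.06·(row2) → -0.325·b = -59.0767, so b = 181.774.
Back-substitute: a = (34.42 − 0.06·181.774) / 0.14 = 167.954.

167.95 lb product A, 181.77 lb product B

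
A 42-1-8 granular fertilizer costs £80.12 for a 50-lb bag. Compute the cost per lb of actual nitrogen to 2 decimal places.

£3.82 per lb N

N in bag = 50 × 42% = 21 lb.
Cost per lb N = £80.12 / 21 = £3.8152.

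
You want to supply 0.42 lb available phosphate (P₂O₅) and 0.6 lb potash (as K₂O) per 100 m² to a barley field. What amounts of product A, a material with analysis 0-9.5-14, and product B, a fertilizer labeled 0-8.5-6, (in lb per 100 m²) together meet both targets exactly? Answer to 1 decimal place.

Let a = lb of product A, b = lb of product B (per 100 m²).
P₂O₅: 0.095·a + 0.085·b = 0.42
K₂O: 0.14·a + 0.06·b = 0.6
Solving simultaneously: a = 4.16129, b = 0.290323.

4.2 lb product A, 0.3 lb product B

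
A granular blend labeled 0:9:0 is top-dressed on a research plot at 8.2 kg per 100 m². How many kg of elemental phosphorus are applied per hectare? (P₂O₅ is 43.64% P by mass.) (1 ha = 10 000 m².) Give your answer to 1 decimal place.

32.2 kg P per hectare

P₂O₅ per 100 m² = 8.2 × 9% = 0.738 kg.
Elemental P = 0.738 × 0.4364 = 0.322063 kg per 100 m².
Convert to per hectare: 0.322063 × 100 = 32.2063 kg.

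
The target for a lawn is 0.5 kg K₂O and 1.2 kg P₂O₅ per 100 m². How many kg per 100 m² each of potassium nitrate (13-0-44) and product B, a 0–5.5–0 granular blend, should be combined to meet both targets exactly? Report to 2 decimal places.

1.14 kg potassium nitrate, 21.82 kg product B

With a, b = kg per 100 m² of potassium nitrate and product B:
K₂O: 0.44·a + 0·b = 0.5
P₂O₅: 0·a + 0.055·b = 1.2
Solving simultaneously: a = 1.13636, b = 21.8182.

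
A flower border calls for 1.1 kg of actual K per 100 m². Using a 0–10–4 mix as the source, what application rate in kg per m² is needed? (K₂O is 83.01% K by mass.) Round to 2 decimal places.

0.33 kg of product per sq m

As K₂O: 1.1 / 0.8301 = 1.32514 kg per 100 m².
Product per 100 m² = 1.32514 / 4% = 33.1285 kg.
Convert to per m²: 33.1285 × 0.01 = 0.331285 kg.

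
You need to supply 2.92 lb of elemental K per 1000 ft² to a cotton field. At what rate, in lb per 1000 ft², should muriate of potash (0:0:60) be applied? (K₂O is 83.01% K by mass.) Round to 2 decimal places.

As K₂O: 2.92 / 0.8301 = 3.51765 lb per 1000 ft².
Product per 1000 ft² = 3.51765 / 60% = 5.86275 lb.

5.86 lb of product per thousand sq ft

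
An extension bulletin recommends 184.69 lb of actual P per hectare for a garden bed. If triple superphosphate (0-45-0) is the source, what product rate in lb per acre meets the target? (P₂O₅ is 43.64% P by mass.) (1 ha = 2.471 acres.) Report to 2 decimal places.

As P₂O₅: 184.69 / 0.4364 = 423.213 lb per hectare.
Product per hectare = 423.213 / 45% = 940.473 lb.
Convert to per acre: 940.473 × 0.404694 = 380.604 lb.

380.60 lb of product per acre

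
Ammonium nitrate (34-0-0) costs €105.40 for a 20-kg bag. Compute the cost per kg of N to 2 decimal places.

€15.50 per kg N

N in bag = 20 × 34% = 6.8 kg.
Cost per kg N = €105.40 / 6.8 = €15.5000.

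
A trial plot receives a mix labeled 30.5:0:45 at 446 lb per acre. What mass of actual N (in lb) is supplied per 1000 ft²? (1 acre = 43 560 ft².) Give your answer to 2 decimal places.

nitrogen per acre = 446 × 30.5% = 136.03 lb.
Convert to per 1000 ft²: 136.03 × 0.0229568 = 3.12282 lb.

3.12 lb N per thousand sq ft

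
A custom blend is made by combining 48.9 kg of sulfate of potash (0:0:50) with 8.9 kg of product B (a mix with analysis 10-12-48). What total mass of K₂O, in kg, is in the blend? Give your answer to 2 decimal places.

28.72 kg K₂O

K₂O mass = 50%×48.9 + 48%×8.9 = 28.722 kg.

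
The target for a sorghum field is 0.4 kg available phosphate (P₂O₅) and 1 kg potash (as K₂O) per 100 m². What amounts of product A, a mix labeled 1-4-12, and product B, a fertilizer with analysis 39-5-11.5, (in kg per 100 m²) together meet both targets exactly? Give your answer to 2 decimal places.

2.86 kg product A, 5.71 kg product B

Per-100 m² balance (a = product A, b = product B):
P₂O₅: 0.04·a + 0.05·b = 0.4
K₂O: 0.12·a + 0.115·b = 1
Solving simultaneously: a = 2.85714, b = 5.71429.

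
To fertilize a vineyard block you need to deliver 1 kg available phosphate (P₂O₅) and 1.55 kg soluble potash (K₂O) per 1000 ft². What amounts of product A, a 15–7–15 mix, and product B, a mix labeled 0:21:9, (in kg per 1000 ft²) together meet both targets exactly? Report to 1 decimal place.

Let a = kg of product A, b = kg of product B (per 1000 ft²).
P₂O₅: 0.07·a + 0.21·b = 1
K₂O: 0.15·a + 0.09·b = 1.55
Eliminate b: (row1) − 0.21/0.09·(row2) → -0.28·a = -2.61667, so a = 9.34524.
Then b = (1.55 − 0.15·9.34524) / 0.09 = 1.64683.

9.3 kg product A, 1.6 kg product B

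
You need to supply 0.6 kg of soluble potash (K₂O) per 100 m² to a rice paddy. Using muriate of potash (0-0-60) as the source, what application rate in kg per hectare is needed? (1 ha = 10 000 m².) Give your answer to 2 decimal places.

100.00 kg of product per hectare

Product per 100 m² = 0.6 / 60% = 1 kg.
Convert to per hectare: 1 × 100 = 100 kg.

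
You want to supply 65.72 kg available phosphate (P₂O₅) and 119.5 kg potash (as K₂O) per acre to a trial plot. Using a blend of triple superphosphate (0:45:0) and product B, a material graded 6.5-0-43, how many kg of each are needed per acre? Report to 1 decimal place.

Per-acre balance (a = triple superphosphate, b = product B):
P₂O₅: 0.45·a + 0·b = 65.72
K₂O: 0·a + 0.43·b = 119.5
Solving simultaneously: a = 146.044, b = 277.907.

146.0 kg triple superphosphate, 277.9 kg product B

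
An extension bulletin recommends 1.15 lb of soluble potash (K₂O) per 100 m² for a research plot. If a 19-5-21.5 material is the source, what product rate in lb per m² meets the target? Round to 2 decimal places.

Product per 100 m² = 1.15 / 21.5% = 5.34884 lb.
Convert to per m²: 5.34884 × 0.01 = 0.0534884 lb.

0.05 lb of product per sq m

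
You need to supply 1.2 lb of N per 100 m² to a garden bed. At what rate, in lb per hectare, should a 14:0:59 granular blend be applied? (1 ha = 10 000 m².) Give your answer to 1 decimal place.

Product per 100 m² = 1.2 / 14% = 8.57143 lb.
Convert to per hectare: 8.57143 × 100 = 857.143 lb.

857.1 lb of product per hectare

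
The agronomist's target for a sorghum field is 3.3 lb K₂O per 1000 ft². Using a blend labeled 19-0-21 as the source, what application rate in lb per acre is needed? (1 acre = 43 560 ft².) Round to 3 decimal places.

Product per 1000 ft² = 3.3 / 21% = 15.7143 lb.
Convert to per acre: 15.7143 × 43.56 = 684.5143 lb.

684.514 lb of product per acre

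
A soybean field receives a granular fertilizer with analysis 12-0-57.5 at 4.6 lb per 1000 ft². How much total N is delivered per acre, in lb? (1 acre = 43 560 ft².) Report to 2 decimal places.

24.05 lb N per acre

nitrogen per 1000 ft² = 4.6 × 12% = 0.552 lb.
Convert to per acre: 0.552 × 43.56 = 24.0451 lb.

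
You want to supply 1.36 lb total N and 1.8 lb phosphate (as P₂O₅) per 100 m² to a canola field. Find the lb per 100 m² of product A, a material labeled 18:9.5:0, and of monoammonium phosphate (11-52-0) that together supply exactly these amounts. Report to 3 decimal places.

6.124 lb product A, 2.343 lb monoammonium phosphate

With a, b = lb per 100 m² of product A and monoammonium phosphate:
N: 0.18·a + 0.11·b = 1.36
P₂O₅: 0.095·a + 0.52·b = 1.8
Eliminate b: (row1) − 0.11/0.52·(row2) → 0.159904·a = 0.979231, so a = 6.12387.
Then b = (1.8 − 0.095·6.12387) / 0.52 = 2.34275.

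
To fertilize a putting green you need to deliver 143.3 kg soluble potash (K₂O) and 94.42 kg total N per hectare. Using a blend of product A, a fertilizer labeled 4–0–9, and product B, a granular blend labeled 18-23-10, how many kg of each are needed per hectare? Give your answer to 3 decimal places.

1340.328 kg product A, 226.705 kg product B

Let a = kg of product A, b = kg of product B (per hectare).
K₂O: 0.09·a + 0.1·b = 143.3
N: 0.04·a + 0.18·b = 94.42
From row1: a = (143.3 − 0.1·b) / 0.09.
Into row2: 0.04·(143.3 − 0.1·b)/0.09 + 0.18·b = 94.42 → b = 226.7049, a = 1340.3279.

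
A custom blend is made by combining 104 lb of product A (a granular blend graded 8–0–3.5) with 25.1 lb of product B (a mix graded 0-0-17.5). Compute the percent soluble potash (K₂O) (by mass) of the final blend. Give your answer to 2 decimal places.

6.22% K₂O

Total mass = 104 + 25.1 = 129.1 lb.
K₂O mass = 3.5%×104 + 17.5%×25.1 = 8.0325 lb.
% K₂O = 8.0325 / 129.1 = 6.22192%.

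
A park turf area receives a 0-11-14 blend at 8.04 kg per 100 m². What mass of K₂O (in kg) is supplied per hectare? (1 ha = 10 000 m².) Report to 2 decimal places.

K₂O per 100 m² = 8.04 × 14% = 1.1256 kg.
Convert to per hectare: 1.1256 × 100 = 112.56 kg.

112.56 kg K₂O per hectare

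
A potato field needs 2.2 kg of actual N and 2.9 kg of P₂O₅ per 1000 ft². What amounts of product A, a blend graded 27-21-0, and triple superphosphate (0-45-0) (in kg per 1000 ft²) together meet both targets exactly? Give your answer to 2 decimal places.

8.15 kg product A, 2.64 kg triple superphosphate

Let a = kg of product A, b = kg of triple superphosphate (per 1000 ft²).
N: 0.27·a + 0·b = 2.2
P₂O₅: 0.21·a + 0.45·b = 2.9
Eliminate a: (row1) − 0.27/0.21·(row2) → -0.578571·b = -1.52857, so b = 2.64198.
Back-substitute: a = (2.2 − 0·2.64198) / 0.27 = 8.14815.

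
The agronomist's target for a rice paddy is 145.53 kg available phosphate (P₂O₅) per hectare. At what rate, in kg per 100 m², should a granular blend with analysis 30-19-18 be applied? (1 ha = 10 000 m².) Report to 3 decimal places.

7.659 kg of product per hundred sq m

Product per hectare = 145.53 / 19% = 765.947 kg.
Convert to per 100 m²: 765.947 × 0.01 = 7.65947 kg.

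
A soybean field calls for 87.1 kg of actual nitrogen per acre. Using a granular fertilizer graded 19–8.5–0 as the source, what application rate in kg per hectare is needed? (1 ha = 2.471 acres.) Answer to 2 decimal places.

1132.76 kg of product per hectare

Product per acre = 87.1 / 19% = 458.421 kg.
Convert to per hectare: 458.421 × 2.471 = 1132.758 kg.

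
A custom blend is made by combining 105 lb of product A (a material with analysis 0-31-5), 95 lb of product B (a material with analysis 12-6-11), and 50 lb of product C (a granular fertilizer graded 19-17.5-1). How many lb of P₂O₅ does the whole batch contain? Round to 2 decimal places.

P₂O₅ mass = 31%×105 + 6%×95 + 17.5%×50 = 47 lb.

47.00 lb P₂O₅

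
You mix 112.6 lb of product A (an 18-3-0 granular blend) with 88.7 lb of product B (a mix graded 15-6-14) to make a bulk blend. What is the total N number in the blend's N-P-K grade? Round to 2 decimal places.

16.68% N

Total mass = 112.6 + 88.7 = 201.3 lb.
N mass = 18%×112.6 + 15%×88.7 = 33.573 lb.
% N = 33.573 / 201.3 = 16.6781%.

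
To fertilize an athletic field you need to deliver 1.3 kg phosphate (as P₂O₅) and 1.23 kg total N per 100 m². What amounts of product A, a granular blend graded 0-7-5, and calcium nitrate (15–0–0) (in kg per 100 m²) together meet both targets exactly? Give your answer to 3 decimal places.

18.571 kg product A, 8.200 kg calcium nitrate

Let a = kg of product A, b = kg of calcium nitrate (per 100 m²).
P₂O₅: 0.07·a + 0·b = 1.3
N: 0·a + 0.15·b = 1.23
Solving simultaneously: a = 18.5714, b = 8.2.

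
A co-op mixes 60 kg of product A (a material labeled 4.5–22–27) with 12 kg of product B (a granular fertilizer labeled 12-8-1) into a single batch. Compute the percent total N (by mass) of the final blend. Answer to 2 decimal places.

Total mass = 60 + 12 = 72 kg.
N mass = 4.5%×60 + 12%×12 = 4.14 kg.
% N = 4.14 / 72 = 5.75%.

5.75% N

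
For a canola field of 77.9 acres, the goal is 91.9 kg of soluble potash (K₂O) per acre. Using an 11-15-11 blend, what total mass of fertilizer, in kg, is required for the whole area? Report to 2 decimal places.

Product per acre = 91.9 / 11% = 835.455 kg.
Total product = 835.455 × 77.9 = 65081.909 kg.

65081.91 kg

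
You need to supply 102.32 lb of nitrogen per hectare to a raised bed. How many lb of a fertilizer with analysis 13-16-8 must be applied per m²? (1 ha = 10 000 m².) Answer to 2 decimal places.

0.08 lb of product per sq m

Product per hectare = 102.32 / 13% = 787.077 lb.
Convert to per m²: 787.077 × 0.0001 = 0.0787077 lb.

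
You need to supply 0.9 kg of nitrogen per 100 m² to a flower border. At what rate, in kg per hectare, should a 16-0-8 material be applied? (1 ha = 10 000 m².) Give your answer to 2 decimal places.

Product per 100 m² = 0.9 / 16% = 5.625 kg.
Convert to per hectare: 5.625 × 100 = 562.5 kg.

562.50 kg of product per hectare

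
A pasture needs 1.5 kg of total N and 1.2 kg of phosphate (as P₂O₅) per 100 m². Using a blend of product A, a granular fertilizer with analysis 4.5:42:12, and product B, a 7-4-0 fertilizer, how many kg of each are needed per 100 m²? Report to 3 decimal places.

0.870 kg product A, 20.870 kg product B

Let a = kg of product A, b = kg of product B (per 100 m²).
N: 0.045·a + 0.07·b = 1.5
P₂O₅: 0.42·a + 0.04·b = 1.2
Eliminate a: (row1) − 0.045/0.42·(row2) → 0.0657143·b = 1.37143, so b = 20.8696.
Back-substitute: a = (1.5 − 0.07·20.8696) / 0.045 = 0.869565.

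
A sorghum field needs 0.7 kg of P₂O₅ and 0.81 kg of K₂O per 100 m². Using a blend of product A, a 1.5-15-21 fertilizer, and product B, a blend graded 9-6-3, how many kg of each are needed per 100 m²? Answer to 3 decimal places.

Per-100 m² balance (a = product A, b = product B):
P₂O₅: 0.15·a + 0.06·b = 0.7
K₂O: 0.21·a + 0.03·b = 0.81
Solving simultaneously: a = 3.40741, b = 3.14815.

3.407 kg product A, 3.148 kg product B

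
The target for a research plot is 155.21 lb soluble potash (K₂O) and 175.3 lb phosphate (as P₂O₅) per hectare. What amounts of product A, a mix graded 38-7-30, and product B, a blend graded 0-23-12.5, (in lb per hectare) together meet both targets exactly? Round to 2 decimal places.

228.81 lb product A, 692.54 lb product B

With a, b = lb per hectare of product A and product B:
K₂O: 0.3·a + 0.125·b = 155.21
P₂O₅: 0.07·a + 0.23·b = 175.3
Eliminate b: (row1) − 0.125/0.23·(row2) → 0.261957·a = 59.9383, so a = 228.80996.
Then b = (175.3 − 0.07·228.80996) / 0.23 = 692.536.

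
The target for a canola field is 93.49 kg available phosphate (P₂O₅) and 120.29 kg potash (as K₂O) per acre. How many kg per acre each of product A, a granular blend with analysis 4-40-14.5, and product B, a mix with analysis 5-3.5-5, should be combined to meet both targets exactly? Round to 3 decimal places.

31.112 kg product A, 2315.575 kg product B

With a, b = kg per acre of product A and product B:
P₂O₅: 0.4·a + 0.035·b = 93.49
K₂O: 0.145·a + 0.05·b = 120.29
From row1: a = (93.49 − 0.035·b) / 0.4.
Into row2: 0.145·(93.49 − 0.035·b)/0.4 + 0.05·b = 120.29 → b = 2315.5745, a = 31.1122.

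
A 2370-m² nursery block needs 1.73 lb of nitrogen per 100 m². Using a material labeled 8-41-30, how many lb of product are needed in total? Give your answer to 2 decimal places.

512.51 lb

Product per 100 m² = 1.73 / 8% = 21.625 lb.
Total product = 21.625 × 2370 / 100 = 512.512 lb.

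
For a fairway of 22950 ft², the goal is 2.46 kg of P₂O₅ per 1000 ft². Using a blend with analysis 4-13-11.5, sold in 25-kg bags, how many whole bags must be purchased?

Product per 1000 ft² = 2.46 / 13% = 18.9231 kg.
Total product = 18.9231 × 22950 / 1000 = 434.285 kg.
Bags = ⌈434.285 / 25⌉ = 18.

18 bags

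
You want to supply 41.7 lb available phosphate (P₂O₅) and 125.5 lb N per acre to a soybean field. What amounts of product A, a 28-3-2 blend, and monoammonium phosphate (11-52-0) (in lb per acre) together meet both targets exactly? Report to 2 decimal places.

426.37 lb product A, 55.59 lb monoammonium phosphate

With a, b = lb per acre of product A and monoammonium phosphate:
P₂O₅: 0.03·a + 0.52·b = 41.7
N: 0.28·a + 0.11·b = 125.5
Eliminate a: (row1) − 0.03/0.28·(row2) → 0.508214·b = 28.2536, so b = 55.5938.
Back-substitute: a = (41.7 − 0.52·55.5938) / 0.03 = 426.374.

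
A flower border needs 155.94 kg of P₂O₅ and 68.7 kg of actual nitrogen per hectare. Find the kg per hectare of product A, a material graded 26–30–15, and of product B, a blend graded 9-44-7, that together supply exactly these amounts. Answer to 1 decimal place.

185.3 kg product A, 228.1 kg product B

With a, b = kg per hectare of product A and product B:
P₂O₅: 0.3·a + 0.44·b = 155.94
N: 0.26·a + 0.09·b = 68.7
Eliminate b: (row1) − 0.44/0.09·(row2) → -0.971111·a = -179.927, so a = 185.279.
Then b = (68.7 − 0.26·185.279) / 0.09 = 228.082.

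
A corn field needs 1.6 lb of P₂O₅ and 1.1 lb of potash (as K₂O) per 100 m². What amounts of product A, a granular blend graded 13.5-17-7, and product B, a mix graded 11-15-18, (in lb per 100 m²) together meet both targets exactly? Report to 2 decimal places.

6.12 lb product A, 3.73 lb product B

With a, b = lb per 100 m² of product A and product B:
P₂O₅: 0.17·a + 0.15·b = 1.6
K₂O: 0.07·a + 0.18·b = 1.1
Eliminate a: (row1) − 0.17/0.07·(row2) → -0.287143·b = -1.07143, so b = 3.73134.
Back-substitute: a = (1.6 − 0.15·3.73134) / 0.17 = 6.1194.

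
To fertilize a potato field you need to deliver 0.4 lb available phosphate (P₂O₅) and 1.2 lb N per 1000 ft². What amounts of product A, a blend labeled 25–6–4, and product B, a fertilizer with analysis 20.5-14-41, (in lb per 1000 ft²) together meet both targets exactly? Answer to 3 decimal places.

3.789 lb product A, 1.233 lb product B

Let a = lb of product A, b = lb of product B (per 1000 ft²).
P₂O₅: 0.06·a + 0.14·b = 0.4
N: 0.25·a + 0.205·b = 1.2
Eliminate a: (row1) − 0.06/0.25·(row2) → 0.0908·b = 0.112, so b = 1.23348.
Back-substitute: a = (0.4 − 0.14·1.23348) / 0.06 = 3.78855.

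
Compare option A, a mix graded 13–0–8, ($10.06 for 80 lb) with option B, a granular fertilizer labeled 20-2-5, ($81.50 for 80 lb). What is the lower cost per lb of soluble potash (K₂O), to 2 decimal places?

option A: K₂O per bag = 80 × 8% = 6.4 lb; cost = 10.06 / 6.4 = $1.5719/lb K₂O.
option B: K₂O per bag = 80 × 5% = 4 lb; cost = 81.50 / 4 = $20.3750/lb K₂O.
option A is cheaper.

$1.57 per lb K₂O (option A)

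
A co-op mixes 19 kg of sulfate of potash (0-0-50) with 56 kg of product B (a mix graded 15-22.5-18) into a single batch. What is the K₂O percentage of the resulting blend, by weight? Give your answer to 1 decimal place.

Total mass = 19 + 56 = 75 kg.
K₂O mass = 50%×19 + 18%×56 = 19.58 kg.
% K₂O = 19.58 / 75 = 26.1067%.

26.1% K₂O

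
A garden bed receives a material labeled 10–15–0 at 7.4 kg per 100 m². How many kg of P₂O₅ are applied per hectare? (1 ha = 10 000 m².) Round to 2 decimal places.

P₂O₅ per 100 m² = 7.4 × 15% = 1.11 kg.
Convert to per hectare: 1.11 × 100 = 111 kg.

111.00 kg P₂O₅ per hectare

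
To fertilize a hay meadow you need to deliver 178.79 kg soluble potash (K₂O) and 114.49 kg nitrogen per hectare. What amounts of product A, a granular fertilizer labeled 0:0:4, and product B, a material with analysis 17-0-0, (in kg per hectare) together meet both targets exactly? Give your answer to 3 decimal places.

With a, b = kg per hectare of product A and product B:
K₂O: 0.04·a + 0·b = 178.79
N: 0·a + 0.17·b = 114.49
Solving simultaneously: a = 4469.75, b = 673.4706.

4469.750 kg product A, 673.471 kg product B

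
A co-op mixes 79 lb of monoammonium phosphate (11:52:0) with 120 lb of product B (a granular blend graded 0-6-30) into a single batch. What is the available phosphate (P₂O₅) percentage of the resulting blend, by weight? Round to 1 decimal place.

Total mass = 79 + 120 = 199 lb.
P₂O₅ mass = 52%×79 + 6%×120 = 48.28 lb.
% P₂O₅ = 48.28 / 199 = 24.2613%.

24.3% P₂O₅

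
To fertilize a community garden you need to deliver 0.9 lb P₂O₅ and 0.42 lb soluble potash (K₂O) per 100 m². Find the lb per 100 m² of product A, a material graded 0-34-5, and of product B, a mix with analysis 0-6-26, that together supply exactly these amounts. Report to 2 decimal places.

Per-100 m² balance (a = product A, b = product B):
P₂O₅: 0.34·a + 0.06·b = 0.9
K₂O: 0.05·a + 0.26·b = 0.42
Eliminate a: (row1) − 0.34/0.05·(row2) → -1.708·b = -1.956, so b = 1.1452.
Back-substitute: a = (0.9 − 0.06·1.1452) / 0.34 = 2.44496.

2.44 lb product A, 1.15 lb product B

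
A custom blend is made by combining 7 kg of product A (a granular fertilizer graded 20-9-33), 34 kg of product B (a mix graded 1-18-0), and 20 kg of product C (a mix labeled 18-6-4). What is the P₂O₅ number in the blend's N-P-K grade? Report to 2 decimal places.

Total mass = 7 + 34 + 20 = 61 kg.
P₂O₅ mass = 9%×7 + 18%×34 + 6%×20 = 7.95 kg.
% P₂O₅ = 7.95 / 61 = 13.0328%.

13.03% P₂O₅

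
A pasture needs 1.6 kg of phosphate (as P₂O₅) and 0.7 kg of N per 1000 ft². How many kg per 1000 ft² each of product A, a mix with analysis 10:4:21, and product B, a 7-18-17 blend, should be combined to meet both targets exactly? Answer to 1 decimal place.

Per-1000 ft² balance (a = product A, b = product B):
P₂O₅: 0.04·a + 0.18·b = 1.6
N: 0.1·a + 0.07·b = 0.7
From row1: a = (1.6 − 0.18·b) / 0.04.
Into row2: 0.1·(1.6 − 0.18·b)/0.04 + 0.07·b = 0.7 → b = 8.68421, a = 0.921053.

0.9 kg product A, 8.7 kg product B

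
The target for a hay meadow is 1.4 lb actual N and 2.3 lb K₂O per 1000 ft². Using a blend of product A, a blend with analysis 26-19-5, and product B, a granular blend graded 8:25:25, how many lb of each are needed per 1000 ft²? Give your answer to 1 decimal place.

2.7 lb product A, 8.7 lb product B

With a, b = lb per 1000 ft² of product A and product B:
N: 0.26·a + 0.08·b = 1.4
K₂O: 0.05·a + 0.25·b = 2.3
Solving simultaneously: a = 2.72131, b = 8.65574.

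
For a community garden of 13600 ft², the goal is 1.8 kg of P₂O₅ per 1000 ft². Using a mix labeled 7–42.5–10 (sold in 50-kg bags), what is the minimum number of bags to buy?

Product per 1000 ft² = 1.8 / 42.5% = 4.23529 kg.
Total product = 4.23529 × 13600 / 1000 = 57.6 kg.
Bags = ⌈57.6 / 50⌉ = 2.

2 bags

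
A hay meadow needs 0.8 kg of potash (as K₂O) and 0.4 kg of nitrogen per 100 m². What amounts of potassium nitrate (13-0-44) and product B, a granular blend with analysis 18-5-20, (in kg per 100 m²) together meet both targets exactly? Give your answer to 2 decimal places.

With a, b = kg per 100 m² of potassium nitrate and product B:
K₂O: 0.44·a + 0.2·b = 0.8
N: 0.13·a + 0.18·b = 0.4
Eliminate a: (row1) − 0.44/0.13·(row2) → -0.409231·b = -0.553846, so b = 1.35338.
Back-substitute: a = (0.8 − 0.2·1.35338) / 0.44 = 1.20301.

1.20 kg potassium nitrate, 1.35 kg product B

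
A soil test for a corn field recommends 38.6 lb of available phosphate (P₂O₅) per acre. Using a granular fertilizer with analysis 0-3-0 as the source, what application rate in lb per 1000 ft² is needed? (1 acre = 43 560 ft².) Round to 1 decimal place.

29.5 lb of product per thousand sq ft

Product per acre = 38.6 / 3% = 1286.67 lb.
Convert to per 1000 ft²: 1286.67 × 0.0229568 = 29.5378 lb.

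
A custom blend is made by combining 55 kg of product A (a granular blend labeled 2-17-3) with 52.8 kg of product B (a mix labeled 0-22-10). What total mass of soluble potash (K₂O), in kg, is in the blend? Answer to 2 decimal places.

6.93 kg K₂O

K₂O mass = 3%×55 + 10%×52.8 = 6.93 kg.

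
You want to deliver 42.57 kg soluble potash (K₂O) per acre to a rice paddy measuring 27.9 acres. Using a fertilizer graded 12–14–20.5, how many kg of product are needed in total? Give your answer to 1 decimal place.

Product per acre = 42.57 / 20.5% = 207.659 kg.
Total product = 207.659 × 27.9 = 5793.67 kg.

5793.7 kg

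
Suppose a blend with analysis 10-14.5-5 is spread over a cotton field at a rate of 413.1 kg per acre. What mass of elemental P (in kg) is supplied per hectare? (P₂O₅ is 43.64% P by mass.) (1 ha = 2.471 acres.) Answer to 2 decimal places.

P₂O₅ per acre = 413.1 × 14.5% = 59.8995 kg.
Elemental P = 59.8995 × 0.4364 = 26.1401 kg per acre.
Convert to per hectare: 26.1401 × 2.471 = 64.5923 kg.

64.59 kg P per hectare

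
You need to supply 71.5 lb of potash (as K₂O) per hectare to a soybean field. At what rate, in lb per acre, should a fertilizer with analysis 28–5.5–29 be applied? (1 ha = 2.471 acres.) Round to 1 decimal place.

Product per hectare = 71.5 / 29% = 246.552 lb.
Convert to per acre: 246.552 × 0.404694 = 99.7781 lb.

99.8 lb of product per acre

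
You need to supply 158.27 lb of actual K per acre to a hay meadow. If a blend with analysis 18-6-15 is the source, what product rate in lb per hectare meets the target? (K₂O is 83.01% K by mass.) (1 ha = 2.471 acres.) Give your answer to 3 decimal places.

3140.868 lb of product per hectare

As K₂O: 158.27 / 0.8301 = 190.664 lb per acre.
Product per acre = 190.664 / 15% = 1271.09 lb.
Convert to per hectare: 1271.09 × 2.471 = 3140.8679 lb.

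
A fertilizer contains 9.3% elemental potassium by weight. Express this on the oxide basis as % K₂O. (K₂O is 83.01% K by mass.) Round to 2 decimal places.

%K₂O = 9.3 / 0.8301 = 11.2035%.

11.20% K₂O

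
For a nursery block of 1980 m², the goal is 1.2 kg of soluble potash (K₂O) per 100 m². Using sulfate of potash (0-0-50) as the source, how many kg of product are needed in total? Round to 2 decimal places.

47.52 kg

Product per 100 m² = 1.2 / 50% = 2.4 kg.
Total product = 2.4 × 1980 / 100 = 47.52 kg.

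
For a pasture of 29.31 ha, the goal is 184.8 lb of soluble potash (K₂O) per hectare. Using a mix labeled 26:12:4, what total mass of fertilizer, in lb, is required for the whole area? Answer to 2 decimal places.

135412.20 lb

Product per hectare = 184.8 / 4% = 4620 lb.
Total product = 4620 × 29.31 = 135412.2 lb.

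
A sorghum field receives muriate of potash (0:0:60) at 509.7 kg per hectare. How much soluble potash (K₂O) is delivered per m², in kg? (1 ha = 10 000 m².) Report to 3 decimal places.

0.031 kg K₂O per sq m

K₂O per hectare = 509.7 × 60% = 305.82 kg.
Convert to per m²: 305.82 × 0.0001 = 0.030582 kg.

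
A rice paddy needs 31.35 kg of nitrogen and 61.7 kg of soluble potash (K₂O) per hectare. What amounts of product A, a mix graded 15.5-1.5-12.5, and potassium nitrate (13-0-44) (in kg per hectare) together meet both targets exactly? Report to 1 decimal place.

Let a = kg of product A, b = kg of potassium nitrate (per hectare).
N: 0.155·a + 0.13·b = 31.35
K₂O: 0.125·a + 0.44·b = 61.7
Solving simultaneously: a = 111.126, b = 108.657.

111.1 kg product A, 108.7 kg potassium nitrate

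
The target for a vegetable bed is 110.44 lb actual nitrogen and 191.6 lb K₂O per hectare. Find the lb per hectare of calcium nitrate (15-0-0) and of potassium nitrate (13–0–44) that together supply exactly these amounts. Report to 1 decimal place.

358.9 lb calcium nitrate, 435.5 lb potassium nitrate

Let a = lb of calcium nitrate, b = lb of potassium nitrate (per hectare).
N: 0.15·a + 0.13·b = 110.44
K₂O: 0·a + 0.44·b = 191.6
Solving simultaneously: a = 358.873, b = 435.455.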